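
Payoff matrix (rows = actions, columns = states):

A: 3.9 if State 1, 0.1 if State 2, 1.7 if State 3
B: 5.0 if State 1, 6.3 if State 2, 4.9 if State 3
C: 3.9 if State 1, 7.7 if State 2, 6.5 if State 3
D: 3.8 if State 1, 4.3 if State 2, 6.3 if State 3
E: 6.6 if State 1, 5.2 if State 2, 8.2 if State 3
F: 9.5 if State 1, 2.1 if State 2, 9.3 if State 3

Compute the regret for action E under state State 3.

Best payoff under State 3 is 9.3.
Regret = 9.3 − 8.2 = 1.1.

1.1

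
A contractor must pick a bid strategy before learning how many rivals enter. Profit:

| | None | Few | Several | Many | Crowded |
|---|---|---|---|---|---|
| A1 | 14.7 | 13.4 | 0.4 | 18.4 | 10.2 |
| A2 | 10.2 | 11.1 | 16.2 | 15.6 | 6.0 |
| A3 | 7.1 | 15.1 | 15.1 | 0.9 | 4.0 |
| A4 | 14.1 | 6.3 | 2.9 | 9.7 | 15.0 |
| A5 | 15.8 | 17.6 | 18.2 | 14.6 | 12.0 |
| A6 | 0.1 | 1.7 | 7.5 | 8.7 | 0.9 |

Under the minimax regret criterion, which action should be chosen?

A5

Column bests: None=15.8, Few=17.6, Several=18.2, Many=18.4, Crowded=15.0.
A1 regrets: 1.1, 4.2, 17.8, 0.0, 4.8 → max 17.8
A2 regrets: 5.6, 6.5, 2.0, 2.8, 9.0 → max 9.0
A3 regrets: 8.7, 2.5, 3.1, 17.5, 11.0 → max 17.5
A4 regrets: 1.7, 11.3, 15.3, 8.7, 0.0 → max 15.3
A5 regrets: 0.0, 0.0, 0.0, 3.8, 3.0 → max 3.8
A6 regrets: 15.7, 15.9, 10.7, 9.7, 14.1 → max 15.9
Smallest max regret = 3.8 → A5.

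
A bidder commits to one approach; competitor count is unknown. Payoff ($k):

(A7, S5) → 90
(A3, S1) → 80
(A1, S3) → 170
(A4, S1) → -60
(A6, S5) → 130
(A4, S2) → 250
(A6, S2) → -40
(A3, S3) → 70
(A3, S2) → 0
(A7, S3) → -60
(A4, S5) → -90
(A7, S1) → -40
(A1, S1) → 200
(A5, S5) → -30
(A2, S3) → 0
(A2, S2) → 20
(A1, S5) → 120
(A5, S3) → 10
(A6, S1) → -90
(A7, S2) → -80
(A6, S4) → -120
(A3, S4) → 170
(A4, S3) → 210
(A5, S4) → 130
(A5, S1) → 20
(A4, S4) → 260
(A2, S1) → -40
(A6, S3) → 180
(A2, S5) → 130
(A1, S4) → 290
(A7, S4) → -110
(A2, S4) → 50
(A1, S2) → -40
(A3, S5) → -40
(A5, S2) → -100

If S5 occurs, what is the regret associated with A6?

0

Best payoff under S5 is 130.
Regret = 130 − 130 = 0.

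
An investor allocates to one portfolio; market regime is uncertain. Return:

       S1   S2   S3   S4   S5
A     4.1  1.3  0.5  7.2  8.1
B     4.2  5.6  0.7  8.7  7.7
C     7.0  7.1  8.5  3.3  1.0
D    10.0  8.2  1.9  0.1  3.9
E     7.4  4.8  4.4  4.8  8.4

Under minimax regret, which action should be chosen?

Column bests: S1=10.0, S2=8.2, S3=8.5, S4=8.7, S5=8.4.
A regrets: 5.9, 6.9, 8.0, 1.5, 0.3 → max 8.0
B regrets: 5.8, 2.6, 7.8, 0.0, 0.7 → max 7.8
C regrets: 3.0, 1.1, 0.0, 5.4, 7.4 → max 7.4
D regrets: 0.0, 0.0, 6.6, 8.6, 4.5 → max 8.6
E regrets: 2.6, 3.4, 4.1, 3.9, 0.0 → max 4.1
Smallest max regret = 4.1 → E.

E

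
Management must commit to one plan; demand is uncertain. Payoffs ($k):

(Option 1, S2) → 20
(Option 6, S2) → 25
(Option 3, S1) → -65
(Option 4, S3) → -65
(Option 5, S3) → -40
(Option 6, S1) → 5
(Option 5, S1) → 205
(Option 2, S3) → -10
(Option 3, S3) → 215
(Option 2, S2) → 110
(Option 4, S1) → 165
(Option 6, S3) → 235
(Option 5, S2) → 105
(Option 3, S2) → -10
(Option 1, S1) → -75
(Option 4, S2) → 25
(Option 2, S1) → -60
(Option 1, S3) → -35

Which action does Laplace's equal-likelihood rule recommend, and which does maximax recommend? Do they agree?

Row averages: Option 1=-30, Option 2=40/3, Option 3=140/3, Option 4=125/3, Option 5=90, Option 6=265/3
Highest average = 90 → Option 5.
Row maxima: Option 1=20, Option 2=110, Option 3=215, Option 4=165, Option 5=205, Option 6=235
Best best-case = 235 → Option 6.

laplace → Option 5; maximax → Option 6 (disagree)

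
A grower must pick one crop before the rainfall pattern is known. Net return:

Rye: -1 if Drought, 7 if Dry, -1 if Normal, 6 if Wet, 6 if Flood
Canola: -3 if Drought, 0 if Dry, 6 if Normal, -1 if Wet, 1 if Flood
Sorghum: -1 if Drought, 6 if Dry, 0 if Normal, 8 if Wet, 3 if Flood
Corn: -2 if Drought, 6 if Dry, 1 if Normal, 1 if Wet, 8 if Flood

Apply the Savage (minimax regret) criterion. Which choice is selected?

Sorghum

Column bests: Drought=-1, Dry=7, Normal=6, Wet=8, Flood=8.
Rye regrets: 0, 0, 7, 2, 2 → max 7
Canola regrets: 2, 7, 0, 9, 7 → max 9
Sorghum regrets: 0, 1, 6, 0, 5 → max 6
Corn regrets: 1, 1, 5, 7, 0 → max 7
Smallest max regret = 6 → Sorghum.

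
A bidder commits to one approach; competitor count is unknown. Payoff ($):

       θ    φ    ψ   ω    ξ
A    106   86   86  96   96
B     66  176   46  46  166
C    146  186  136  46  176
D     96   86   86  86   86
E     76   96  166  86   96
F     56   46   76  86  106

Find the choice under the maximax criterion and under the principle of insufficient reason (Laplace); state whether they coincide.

maximax → C; laplace → C (agree)

Row maxima: A=106, B=176, C=186, D=96, E=166, F=106
Best best-case = 186 → C.
Row averages: A=94, B=100, C=138, D=88, E=104, F=74
Highest average = 138 → C.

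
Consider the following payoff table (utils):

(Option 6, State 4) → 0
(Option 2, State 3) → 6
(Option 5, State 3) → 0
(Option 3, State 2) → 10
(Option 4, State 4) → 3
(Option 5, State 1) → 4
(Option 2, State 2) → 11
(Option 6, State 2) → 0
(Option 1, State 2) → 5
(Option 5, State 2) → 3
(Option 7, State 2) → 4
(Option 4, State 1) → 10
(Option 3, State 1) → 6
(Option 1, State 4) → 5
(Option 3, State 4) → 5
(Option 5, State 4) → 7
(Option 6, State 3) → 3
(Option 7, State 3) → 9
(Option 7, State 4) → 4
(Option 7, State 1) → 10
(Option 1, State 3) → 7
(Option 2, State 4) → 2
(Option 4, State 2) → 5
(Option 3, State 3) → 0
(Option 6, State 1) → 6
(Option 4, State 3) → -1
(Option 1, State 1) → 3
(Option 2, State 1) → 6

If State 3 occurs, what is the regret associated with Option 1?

Best payoff under State 3 is 9.
Regret = 9 − 7 = 2.

2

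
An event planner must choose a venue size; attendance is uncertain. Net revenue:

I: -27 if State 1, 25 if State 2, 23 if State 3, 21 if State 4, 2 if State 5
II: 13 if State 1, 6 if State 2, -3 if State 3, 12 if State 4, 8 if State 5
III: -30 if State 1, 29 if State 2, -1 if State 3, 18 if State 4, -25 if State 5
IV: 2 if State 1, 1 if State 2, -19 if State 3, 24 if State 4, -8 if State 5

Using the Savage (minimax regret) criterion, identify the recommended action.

Column bests: State 1=13, State 2=29, State 3=23, State 4=24, State 5=8.
I regrets: 40, 4, 0, 3, 6 → max 40
II regrets: 0, 23, 26, 12, 0 → max 26
III regrets: 43, 0, 24, 6, 33 → max 43
IV regrets: 11, 28, 42, 0, 16 → max 42
Smallest max regret = 26 → II.

II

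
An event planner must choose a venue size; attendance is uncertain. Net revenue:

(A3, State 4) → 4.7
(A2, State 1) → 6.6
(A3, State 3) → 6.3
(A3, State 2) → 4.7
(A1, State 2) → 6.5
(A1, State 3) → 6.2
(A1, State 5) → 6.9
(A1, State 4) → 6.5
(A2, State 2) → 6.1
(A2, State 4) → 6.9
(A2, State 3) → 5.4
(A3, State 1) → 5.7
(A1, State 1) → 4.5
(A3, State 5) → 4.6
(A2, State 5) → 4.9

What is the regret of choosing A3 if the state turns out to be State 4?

Best payoff under State 4 is 6.9.
Regret = 6.9 − 4.7 = 2.2.

2.2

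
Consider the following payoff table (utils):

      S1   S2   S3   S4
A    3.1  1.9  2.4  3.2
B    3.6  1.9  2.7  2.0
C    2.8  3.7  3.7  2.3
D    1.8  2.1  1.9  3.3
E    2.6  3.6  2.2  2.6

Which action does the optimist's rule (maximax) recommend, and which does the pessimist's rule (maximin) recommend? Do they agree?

maximax → C; maximin → C (agree)

Row maxima: A=3.2, B=3.6, C=3.7, D=3.3, E=3.6
Best best-case = 3.7 → C.
Row minima: A=1.9, B=1.9, C=2.3, D=1.8, E=2.2
Best worst-case = 2.3 → C.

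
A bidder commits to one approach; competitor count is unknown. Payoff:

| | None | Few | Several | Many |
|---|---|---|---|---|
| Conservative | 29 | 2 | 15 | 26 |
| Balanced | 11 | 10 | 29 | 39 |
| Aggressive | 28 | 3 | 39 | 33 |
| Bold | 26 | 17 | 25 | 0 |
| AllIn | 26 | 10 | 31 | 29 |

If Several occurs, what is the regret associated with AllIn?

Best payoff under Several is 39.
Regret = 39 − 31 = 8.

8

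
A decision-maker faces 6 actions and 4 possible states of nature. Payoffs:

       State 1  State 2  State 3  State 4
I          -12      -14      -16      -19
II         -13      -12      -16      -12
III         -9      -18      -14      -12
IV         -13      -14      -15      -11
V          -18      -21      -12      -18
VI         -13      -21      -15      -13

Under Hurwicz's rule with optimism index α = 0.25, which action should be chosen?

IV

I: 0.25·(-12) + 0.75·(-19) = -17.25
II: 0.25·(-12) + 0.75·(-16) = -15
III: 0.25·(-9) + 0.75·(-18) = -15.75
IV: 0.25·(-11) + 0.75·(-15) = -14
V: 0.25·(-12) + 0.75·(-21) = -18.75
VI: 0.25·(-13) + 0.75·(-21) = -19
Highest Hurwicz score = -14 → IV.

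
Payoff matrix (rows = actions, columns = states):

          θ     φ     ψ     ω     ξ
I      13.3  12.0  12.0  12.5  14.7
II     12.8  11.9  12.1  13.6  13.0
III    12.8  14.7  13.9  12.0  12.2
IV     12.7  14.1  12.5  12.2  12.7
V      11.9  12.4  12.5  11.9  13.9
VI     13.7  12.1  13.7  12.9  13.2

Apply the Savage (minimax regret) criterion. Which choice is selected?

Column bests: θ=13.7, φ=14.7, ψ=13.9, ω=13.6, ξ=14.7.
I regrets: 0.4, 2.7, 1.9, 1.1, 0.0 → max 2.7
II regrets: 0.9, 2.8, 1.8, 0.0, 1.7 → max 2.8
III regrets: 0.9, 0.0, 0.0, 1.6, 2.5 → max 2.5
IV regrets: 1.0, 0.6, 1.4, 1.4, 2.0 → max 2.0
V regrets: 1.8, 2.3, 1.4, 1.7, 0.8 → max 2.3
VI regrets: 0.0, 2.6, 0.2, 0.7, 1.5 → max 2.6
Smallest max regret = 2.0 → IV.

IV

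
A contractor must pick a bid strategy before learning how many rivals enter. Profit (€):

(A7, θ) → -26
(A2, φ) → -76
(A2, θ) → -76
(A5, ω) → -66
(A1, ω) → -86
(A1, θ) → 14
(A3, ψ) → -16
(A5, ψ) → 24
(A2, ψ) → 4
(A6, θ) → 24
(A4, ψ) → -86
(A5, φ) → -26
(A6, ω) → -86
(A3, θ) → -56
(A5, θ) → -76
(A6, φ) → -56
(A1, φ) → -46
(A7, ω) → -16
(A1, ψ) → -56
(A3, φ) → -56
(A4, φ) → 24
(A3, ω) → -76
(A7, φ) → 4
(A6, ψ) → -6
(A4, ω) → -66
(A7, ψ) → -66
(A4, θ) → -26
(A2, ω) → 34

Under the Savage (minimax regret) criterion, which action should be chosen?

A7

Column bests: θ=24, φ=24, ψ=24, ω=34.
A1 regrets: 10, 70, 80, 120 → max 120
A2 regrets: 100, 100, 20, 0 → max 100
A3 regrets: 80, 80, 40, 110 → max 110
A4 regrets: 50, 0, 110, 100 → max 110
A5 regrets: 100, 50, 0, 100 → max 100
A6 regrets: 0, 80, 30, 120 → max 120
A7 regrets: 50, 20, 90, 50 → max 90
Smallest max regret = 90 → A7.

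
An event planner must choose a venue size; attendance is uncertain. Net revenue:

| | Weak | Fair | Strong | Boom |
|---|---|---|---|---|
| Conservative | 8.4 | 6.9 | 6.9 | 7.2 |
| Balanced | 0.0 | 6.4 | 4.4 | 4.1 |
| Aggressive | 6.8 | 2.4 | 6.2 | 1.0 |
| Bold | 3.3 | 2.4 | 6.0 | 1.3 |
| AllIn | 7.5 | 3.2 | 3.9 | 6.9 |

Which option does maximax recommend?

Conservative

Row maxima: Conservative=8.4, Balanced=6.4, Aggressive=6.8, Bold=6.0, AllIn=7.5
Best best-case = 8.4 → Conservative.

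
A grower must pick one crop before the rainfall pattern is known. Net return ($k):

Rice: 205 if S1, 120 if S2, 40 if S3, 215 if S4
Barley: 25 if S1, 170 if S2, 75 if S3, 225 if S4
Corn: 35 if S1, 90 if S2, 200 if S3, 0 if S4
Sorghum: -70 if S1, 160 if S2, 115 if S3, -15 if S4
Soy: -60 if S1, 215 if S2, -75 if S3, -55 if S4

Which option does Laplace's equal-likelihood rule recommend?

Rice

Row averages: Rice=145, Barley=123.75, Corn=81.25, Sorghum=47.5, Soy=6.25
Highest average = 145 → Rice.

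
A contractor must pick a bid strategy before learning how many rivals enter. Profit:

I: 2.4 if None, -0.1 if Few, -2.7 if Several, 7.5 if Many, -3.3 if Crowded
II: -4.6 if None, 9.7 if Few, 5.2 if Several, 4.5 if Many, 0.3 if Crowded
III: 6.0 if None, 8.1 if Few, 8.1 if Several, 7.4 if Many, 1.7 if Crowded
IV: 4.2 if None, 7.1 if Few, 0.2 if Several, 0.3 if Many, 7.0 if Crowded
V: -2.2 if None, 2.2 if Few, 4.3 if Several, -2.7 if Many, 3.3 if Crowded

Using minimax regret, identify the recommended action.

III

Column bests: None=6.0, Few=9.7, Several=8.1, Many=7.5, Crowded=7.0.
I regrets: 3.6, 9.8, 10.8, 0.0, 10.3 → max 10.8
II regrets: 10.6, 0.0, 2.9, 3.0, 6.7 → max 10.6
III regrets: 0.0, 1.6, 0.0, 0.1, 5.3 → max 5.3
IV regrets: 1.8, 2.6, 7.9, 7.2, 0.0 → max 7.9
V regrets: 8.2, 7.5, 3.8, 10.2, 3.7 → max 10.2
Smallest max regret = 5.3 → III.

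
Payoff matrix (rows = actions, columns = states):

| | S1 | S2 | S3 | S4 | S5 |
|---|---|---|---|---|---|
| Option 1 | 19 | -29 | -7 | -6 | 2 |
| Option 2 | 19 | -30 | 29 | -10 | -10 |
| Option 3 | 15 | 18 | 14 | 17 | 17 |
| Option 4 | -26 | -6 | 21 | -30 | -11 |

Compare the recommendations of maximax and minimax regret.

Row maxima: Option 1=19, Option 2=29, Option 3=18, Option 4=21
Best best-case = 29 → Option 2.
Column bests: S1=19, S2=18, S3=29, S4=17, S5=17.
Option 1 regrets: 0, 47, 36, 23, 15 → max 47
Option 2 regrets: 0, 48, 0, 27, 27 → max 48
Option 3 regrets: 4, 0, 15, 0, 0 → max 15
Option 4 regrets: 45, 24, 8, 47, 28 → max 47
Smallest max regret = 15 → Option 3.

maximax → Option 2; minimax regret → Option 3 (disagree)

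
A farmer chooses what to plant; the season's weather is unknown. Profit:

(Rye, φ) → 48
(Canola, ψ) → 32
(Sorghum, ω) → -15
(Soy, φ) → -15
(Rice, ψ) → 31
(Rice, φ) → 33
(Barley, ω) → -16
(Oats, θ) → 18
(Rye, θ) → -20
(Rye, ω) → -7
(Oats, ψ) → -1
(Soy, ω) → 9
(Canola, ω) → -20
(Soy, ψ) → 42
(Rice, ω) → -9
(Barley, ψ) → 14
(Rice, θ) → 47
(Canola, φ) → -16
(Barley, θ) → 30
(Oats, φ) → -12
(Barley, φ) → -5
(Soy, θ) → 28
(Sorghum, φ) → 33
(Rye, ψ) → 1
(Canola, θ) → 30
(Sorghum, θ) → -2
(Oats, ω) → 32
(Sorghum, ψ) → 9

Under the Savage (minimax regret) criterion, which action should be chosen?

Column bests: θ=47, φ=48, ψ=42, ω=32.
Soy regrets: 19, 63, 0, 23 → max 63
Barley regrets: 17, 53, 28, 48 → max 53
Rice regrets: 0, 15, 11, 41 → max 41
Sorghum regrets: 49, 15, 33, 47 → max 49
Oats regrets: 29, 60, 43, 0 → max 60
Canola regrets: 17, 64, 10, 52 → max 64
Rye regrets: 67, 0, 41, 39 → max 67
Smallest max regret = 41 → Rice.

Rice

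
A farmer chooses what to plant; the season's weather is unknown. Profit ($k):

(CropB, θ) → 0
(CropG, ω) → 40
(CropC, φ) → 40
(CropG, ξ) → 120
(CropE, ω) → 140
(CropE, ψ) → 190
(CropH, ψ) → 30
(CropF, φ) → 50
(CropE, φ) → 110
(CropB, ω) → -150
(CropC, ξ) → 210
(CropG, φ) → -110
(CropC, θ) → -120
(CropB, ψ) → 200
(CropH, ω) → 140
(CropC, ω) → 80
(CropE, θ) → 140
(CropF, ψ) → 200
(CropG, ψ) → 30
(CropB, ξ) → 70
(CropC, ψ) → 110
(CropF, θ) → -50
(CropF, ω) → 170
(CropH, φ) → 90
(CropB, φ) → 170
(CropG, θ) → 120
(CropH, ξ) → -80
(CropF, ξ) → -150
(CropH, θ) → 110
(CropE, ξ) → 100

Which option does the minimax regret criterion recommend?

CropE

Column bests: θ=140, φ=170, ψ=200, ω=170, ξ=210.
CropC regrets: 260, 130, 90, 90, 0 → max 260
CropB regrets: 140, 0, 0, 320, 140 → max 320
CropE regrets: 0, 60, 10, 30, 110 → max 110
CropG regrets: 20, 280, 170, 130, 90 → max 280
CropF regrets: 190, 120, 0, 0, 360 → max 360
CropH regrets: 30, 80, 170, 30, 290 → max 290
Smallest max regret = 110 → CropE.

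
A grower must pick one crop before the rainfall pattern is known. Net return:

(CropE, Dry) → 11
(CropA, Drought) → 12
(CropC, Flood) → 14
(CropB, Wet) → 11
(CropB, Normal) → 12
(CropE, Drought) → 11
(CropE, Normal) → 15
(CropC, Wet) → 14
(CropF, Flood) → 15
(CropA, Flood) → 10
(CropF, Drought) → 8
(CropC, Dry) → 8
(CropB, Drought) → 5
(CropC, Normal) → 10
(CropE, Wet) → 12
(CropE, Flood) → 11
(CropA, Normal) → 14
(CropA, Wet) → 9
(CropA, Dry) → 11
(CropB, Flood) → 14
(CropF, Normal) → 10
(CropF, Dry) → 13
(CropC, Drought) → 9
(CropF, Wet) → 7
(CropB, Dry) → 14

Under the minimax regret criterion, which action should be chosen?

Column bests: Drought=12, Dry=14, Normal=15, Wet=14, Flood=15.
CropE regrets: 1, 3, 0, 2, 4 → max 4
CropA regrets: 0, 3, 1, 5, 5 → max 5
CropB regrets: 7, 0, 3, 3, 1 → max 7
CropF regrets: 4, 1, 5, 7, 0 → max 7
CropC regrets: 3, 6, 5, 0, 1 → max 6
Smallest max regret = 4 → CropE.

CropE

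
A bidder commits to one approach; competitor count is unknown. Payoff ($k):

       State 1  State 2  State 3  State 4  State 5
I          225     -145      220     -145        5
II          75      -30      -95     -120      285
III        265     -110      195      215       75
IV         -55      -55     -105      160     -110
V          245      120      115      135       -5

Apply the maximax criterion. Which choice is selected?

II

Row maxima: I=225, II=285, III=265, IV=160, V=245
Best best-case = 285 → II.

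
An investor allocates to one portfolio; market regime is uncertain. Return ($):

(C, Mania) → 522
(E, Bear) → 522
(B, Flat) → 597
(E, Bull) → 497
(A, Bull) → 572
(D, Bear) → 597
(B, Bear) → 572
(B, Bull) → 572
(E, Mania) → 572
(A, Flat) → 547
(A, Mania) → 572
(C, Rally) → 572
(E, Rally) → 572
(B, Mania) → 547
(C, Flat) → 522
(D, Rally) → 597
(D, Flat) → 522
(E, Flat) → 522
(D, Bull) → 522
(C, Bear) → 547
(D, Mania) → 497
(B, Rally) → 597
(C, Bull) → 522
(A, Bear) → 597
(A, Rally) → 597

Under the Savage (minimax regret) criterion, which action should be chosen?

B

Column bests: Bear=597, Flat=597, Bull=572, Rally=597, Mania=572.
A regrets: 0, 50, 0, 0, 0 → max 50
B regrets: 25, 0, 0, 0, 25 → max 25
C regrets: 50, 75, 50, 25, 50 → max 75
D regrets: 0, 75, 50, 0, 75 → max 75
E regrets: 75, 75, 75, 25, 0 → max 75
Smallest max regret = 25 → B.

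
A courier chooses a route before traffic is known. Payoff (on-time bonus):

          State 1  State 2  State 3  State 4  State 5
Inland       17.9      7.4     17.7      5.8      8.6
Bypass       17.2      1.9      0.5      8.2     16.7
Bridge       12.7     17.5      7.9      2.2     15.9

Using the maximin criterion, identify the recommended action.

Inland

Row minima: Inland=5.8, Bypass=0.5, Bridge=2.2
Best worst-case = 5.8 → Inland.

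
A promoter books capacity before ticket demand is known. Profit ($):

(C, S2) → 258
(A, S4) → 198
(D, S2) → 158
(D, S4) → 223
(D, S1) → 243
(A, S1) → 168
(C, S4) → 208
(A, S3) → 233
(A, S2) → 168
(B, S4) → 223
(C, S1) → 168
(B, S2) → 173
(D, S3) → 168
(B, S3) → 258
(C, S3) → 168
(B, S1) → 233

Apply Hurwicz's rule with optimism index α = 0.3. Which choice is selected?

A: 0.3·233 + 0.7·168 = 187.5
B: 0.3·258 + 0.7·173 = 198.5
C: 0.3·258 + 0.7·168 = 195
D: 0.3·243 + 0.7·158 = 183.5
Highest Hurwicz score = 198.5 → B.

B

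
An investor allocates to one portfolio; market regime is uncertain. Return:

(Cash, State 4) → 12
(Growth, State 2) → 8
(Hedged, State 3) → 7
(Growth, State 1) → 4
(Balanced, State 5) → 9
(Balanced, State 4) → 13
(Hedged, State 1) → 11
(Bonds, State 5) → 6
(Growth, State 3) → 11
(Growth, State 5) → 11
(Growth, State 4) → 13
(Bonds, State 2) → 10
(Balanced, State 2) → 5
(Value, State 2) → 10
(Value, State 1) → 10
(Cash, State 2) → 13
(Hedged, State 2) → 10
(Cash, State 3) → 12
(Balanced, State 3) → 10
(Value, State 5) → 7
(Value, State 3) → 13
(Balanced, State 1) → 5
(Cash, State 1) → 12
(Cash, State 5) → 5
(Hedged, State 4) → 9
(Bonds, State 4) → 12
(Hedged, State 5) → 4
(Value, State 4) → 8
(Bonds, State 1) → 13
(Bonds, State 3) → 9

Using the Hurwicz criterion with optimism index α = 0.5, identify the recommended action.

Value

Cash: 0.5·13 + 0.5·5 = 9
Hedged: 0.5·11 + 0.5·4 = 7.5
Growth: 0.5·13 + 0.5·4 = 8.5
Balanced: 0.5·13 + 0.5·5 = 9
Value: 0.5·13 + 0.5·7 = 10
Bonds: 0.5·13 + 0.5·6 = 9.5
Highest Hurwicz score = 10 → Value.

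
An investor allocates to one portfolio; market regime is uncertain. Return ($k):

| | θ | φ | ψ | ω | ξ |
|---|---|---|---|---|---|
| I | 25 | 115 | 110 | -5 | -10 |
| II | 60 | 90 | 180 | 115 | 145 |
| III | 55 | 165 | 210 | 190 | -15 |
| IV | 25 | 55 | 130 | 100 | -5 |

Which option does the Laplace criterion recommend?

Row averages: I=47, II=118, III=121, IV=61
Highest average = 121 → III.

III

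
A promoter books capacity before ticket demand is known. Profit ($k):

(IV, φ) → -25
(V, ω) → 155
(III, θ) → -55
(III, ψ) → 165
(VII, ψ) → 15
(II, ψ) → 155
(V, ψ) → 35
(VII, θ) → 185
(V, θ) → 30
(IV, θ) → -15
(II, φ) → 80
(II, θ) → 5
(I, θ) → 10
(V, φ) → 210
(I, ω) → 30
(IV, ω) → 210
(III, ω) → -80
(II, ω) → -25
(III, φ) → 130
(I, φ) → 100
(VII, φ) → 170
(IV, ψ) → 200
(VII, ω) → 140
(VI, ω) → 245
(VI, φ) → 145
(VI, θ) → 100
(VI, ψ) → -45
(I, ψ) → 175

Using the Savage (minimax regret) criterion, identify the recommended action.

V

Column bests: θ=185, φ=210, ψ=200, ω=245.
I regrets: 175, 110, 25, 215 → max 215
II regrets: 180, 130, 45, 270 → max 270
III regrets: 240, 80, 35, 325 → max 325
IV regrets: 200, 235, 0, 35 → max 235
V regrets: 155, 0, 165, 90 → max 165
VI regrets: 85, 65, 245, 0 → max 245
VII regrets: 0, 40, 185, 105 → max 185
Smallest max regret = 165 → V.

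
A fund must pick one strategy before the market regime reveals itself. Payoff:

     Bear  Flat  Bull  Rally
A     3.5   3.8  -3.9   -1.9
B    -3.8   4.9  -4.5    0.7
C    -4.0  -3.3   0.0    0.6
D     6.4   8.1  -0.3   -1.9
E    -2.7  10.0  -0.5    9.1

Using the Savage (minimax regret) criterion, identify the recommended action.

Column bests: Bear=6.4, Flat=10.0, Bull=0.0, Rally=9.1.
A regrets: 2.9, 6.2, 3.9, 11.0 → max 11.0
B regrets: 10.2, 5.1, 4.5, 8.4 → max 10.2
C regrets: 10.4, 13.3, 0.0, 8.5 → max 13.3
D regrets: 0.0, 1.9, 0.3, 11.0 → max 11.0
E regrets: 9.1, 0.0, 0.5, 0.0 → max 9.1
Smallest max regret = 9.1 → E.

E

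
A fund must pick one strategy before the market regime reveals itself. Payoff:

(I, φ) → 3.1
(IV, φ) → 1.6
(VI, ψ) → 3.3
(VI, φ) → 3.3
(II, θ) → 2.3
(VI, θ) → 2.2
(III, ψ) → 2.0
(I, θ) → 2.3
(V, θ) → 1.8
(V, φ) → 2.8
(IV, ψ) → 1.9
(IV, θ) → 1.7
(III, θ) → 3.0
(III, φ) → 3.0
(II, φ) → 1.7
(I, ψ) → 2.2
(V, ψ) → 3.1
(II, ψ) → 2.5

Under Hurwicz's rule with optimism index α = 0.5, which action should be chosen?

VI

I: 0.5·3.1 + 0.5·2.2 = 2.65
II: 0.5·2.5 + 0.5·1.7 = 2.1
III: 0.5·3.0 + 0.5·2.0 = 2.5
IV: 0.5·1.9 + 0.5·1.6 = 1.75
V: 0.5·3.1 + 0.5·1.8 = 2.45
VI: 0.5·3.3 + 0.5·2.2 = 2.75
Highest Hurwicz score = 2.75 → VI.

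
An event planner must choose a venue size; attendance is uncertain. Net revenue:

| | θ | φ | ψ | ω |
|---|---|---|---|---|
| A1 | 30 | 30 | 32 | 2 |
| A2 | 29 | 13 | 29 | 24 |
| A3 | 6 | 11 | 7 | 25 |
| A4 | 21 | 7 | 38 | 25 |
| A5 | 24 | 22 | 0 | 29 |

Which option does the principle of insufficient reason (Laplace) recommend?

Row averages: A1=23.5, A2=23.75, A3=12.25, A4=22.75, A5=18.75
Highest average = 23.75 → A2.

A2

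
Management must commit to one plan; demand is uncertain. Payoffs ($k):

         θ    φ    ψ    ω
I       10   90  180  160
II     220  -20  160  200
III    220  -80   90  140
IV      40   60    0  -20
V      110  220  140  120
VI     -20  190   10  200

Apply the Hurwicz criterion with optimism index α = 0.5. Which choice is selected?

V

I: 0.5·180 + 0.5·10 = 95
II: 0.5·220 + 0.5·(-20) = 100
III: 0.5·220 + 0.5·(-80) = 70
IV: 0.5·60 + 0.5·(-20) = 20
V: 0.5·220 + 0.5·110 = 165
VI: 0.5·200 + 0.5·(-20) = 90
Highest Hurwicz score = 165 → V.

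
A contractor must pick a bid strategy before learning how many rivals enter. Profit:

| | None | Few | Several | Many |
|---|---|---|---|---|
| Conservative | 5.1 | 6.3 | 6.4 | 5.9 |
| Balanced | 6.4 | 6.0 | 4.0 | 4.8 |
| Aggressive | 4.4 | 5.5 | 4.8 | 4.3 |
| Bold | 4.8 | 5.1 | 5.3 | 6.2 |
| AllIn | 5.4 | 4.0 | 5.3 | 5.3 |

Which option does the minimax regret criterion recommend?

Column bests: None=6.4, Few=6.3, Several=6.4, Many=6.2.
Conservative regrets: 1.3, 0.0, 0.0, 0.3 → max 1.3
Balanced regrets: 0.0, 0.3, 2.4, 1.4 → max 2.4
Aggressive regrets: 2.0, 0.8, 1.6, 1.9 → max 2.0
Bold regrets: 1.6, 1.2, 1.1, 0.0 → max 1.6
AllIn regrets: 1.0, 2.3, 1.1, 0.9 → max 2.3
Smallest max regret = 1.3 → Conservative.

Conservative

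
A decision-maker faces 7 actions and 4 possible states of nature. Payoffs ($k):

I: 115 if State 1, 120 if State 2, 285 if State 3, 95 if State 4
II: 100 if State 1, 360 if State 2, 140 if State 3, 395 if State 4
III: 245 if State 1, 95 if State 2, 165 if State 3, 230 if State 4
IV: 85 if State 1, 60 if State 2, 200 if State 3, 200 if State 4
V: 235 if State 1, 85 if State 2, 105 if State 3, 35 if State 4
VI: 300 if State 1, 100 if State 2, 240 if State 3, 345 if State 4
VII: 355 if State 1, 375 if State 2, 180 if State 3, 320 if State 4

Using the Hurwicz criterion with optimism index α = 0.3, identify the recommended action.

VII

I: 0.3·285 + 0.7·95 = 152
II: 0.3·395 + 0.7·100 = 188.5
III: 0.3·245 + 0.7·95 = 140
IV: 0.3·200 + 0.7·60 = 102
V: 0.3·235 + 0.7·35 = 95
VI: 0.3·345 + 0.7·100 = 173.5
VII: 0.3·375 + 0.7·180 = 238.5
Highest Hurwicz score = 238.5 → VII.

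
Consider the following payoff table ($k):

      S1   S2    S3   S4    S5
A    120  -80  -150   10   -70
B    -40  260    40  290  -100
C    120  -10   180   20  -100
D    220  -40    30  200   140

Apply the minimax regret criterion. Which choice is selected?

Column bests: S1=220, S2=260, S3=180, S4=290, S5=140.
A regrets: 100, 340, 330, 280, 210 → max 340
B regrets: 260, 0, 140, 0, 240 → max 260
C regrets: 100, 270, 0, 270, 240 → max 270
D regrets: 0, 300, 150, 90, 0 → max 300
Smallest max regret = 260 → B.

B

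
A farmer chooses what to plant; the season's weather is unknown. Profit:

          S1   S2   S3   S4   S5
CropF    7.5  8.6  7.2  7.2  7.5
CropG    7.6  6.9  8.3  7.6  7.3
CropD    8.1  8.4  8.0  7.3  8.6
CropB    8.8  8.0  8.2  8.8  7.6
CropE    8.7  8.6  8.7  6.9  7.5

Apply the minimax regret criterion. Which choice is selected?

Column bests: S1=8.8, S2=8.6, S3=8.7, S4=8.8, S5=8.6.
CropF regrets: 1.3, 0.0, 1.5, 1.6, 1.1 → max 1.6
CropG regrets: 1.2, 1.7, 0.4, 1.2, 1.3 → max 1.7
CropD regrets: 0.7, 0.2, 0.7, 1.5, 0.0 → max 1.5
CropB regrets: 0.0, 0.6, 0.5, 0.0, 1.0 → max 1.0
CropE regrets: 0.1, 0.0, 0.0, 1.9, 1.1 → max 1.9
Smallest max regret = 1.0 → CropB.

CropB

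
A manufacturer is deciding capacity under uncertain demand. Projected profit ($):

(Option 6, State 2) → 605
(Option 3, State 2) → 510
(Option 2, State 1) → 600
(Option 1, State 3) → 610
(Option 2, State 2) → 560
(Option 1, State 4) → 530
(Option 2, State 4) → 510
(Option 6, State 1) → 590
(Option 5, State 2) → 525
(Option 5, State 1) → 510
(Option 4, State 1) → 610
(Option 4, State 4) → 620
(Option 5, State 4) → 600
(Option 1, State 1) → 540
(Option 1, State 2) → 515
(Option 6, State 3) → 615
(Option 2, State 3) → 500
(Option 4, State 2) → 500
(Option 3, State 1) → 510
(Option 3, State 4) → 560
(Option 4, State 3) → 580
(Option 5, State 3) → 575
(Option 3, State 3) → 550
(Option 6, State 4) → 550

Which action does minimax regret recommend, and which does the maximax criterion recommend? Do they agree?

minimax regret → Option 6; maximax → Option 4 (disagree)

Column bests: State 1=610, State 2=605, State 3=615, State 4=620.
Option 1 regrets: 70, 90, 5, 90 → max 90
Option 2 regrets: 10, 45, 115, 110 → max 115
Option 3 regrets: 100, 95, 65, 60 → max 100
Option 4 regrets: 0, 105, 35, 0 → max 105
Option 5 regrets: 100, 80, 40, 20 → max 100
Option 6 regrets: 20, 0, 0, 70 → max 70
Smallest max regret = 70 → Option 6.
Row maxima: Option 1=610, Option 2=600, Option 3=560, Option 4=620, Option 5=600, Option 6=615
Best best-case = 620 → Option 4.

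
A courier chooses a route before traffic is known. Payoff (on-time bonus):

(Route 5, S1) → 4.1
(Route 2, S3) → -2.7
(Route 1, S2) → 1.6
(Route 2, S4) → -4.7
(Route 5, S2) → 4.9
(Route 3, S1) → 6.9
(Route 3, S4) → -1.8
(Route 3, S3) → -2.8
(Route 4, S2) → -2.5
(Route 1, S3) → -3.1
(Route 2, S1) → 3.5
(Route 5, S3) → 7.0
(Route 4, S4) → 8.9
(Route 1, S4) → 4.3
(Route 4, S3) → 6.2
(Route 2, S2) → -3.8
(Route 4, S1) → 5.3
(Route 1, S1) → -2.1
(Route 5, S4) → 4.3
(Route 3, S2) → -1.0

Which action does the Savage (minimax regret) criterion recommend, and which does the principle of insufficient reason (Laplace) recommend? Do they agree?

Column bests: S1=6.9, S2=4.9, S3=7.0, S4=8.9.
Route 1 regrets: 9.0, 3.3, 10.1, 4.6 → max 10.1
Route 2 regrets: 3.4, 8.7, 9.7, 13.6 → max 13.6
Route 3 regrets: 0.0, 5.9, 9.8, 10.7 → max 10.7
Route 4 regrets: 1.6, 7.4, 0.8, 0.0 → max 7.4
Route 5 regrets: 2.8, 0.0, 0.0, 4.6 → max 4.6
Smallest max regret = 4.6 → Route 5.
Row averages: Route 1=0.175, Route 2=-1.925, Route 3=0.325, Route 4=4.475, Route 5=5.075
Highest average = 5.075 → Route 5.

minimax regret → Route 5; laplace → Route 5 (agree)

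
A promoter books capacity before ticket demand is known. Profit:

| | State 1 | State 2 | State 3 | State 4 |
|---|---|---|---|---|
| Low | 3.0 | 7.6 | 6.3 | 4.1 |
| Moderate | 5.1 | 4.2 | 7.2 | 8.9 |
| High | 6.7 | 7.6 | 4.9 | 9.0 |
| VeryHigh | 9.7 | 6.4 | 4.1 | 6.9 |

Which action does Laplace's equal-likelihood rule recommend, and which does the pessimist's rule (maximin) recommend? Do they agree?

Row averages: Low=5.25, Moderate=6.35, High=7.05, VeryHigh=6.775
Highest average = 7.05 → High.
Row minima: Low=3.0, Moderate=4.2, High=4.9, VeryHigh=4.1
Best worst-case = 4.9 → High.

laplace → High; maximin → High (agree)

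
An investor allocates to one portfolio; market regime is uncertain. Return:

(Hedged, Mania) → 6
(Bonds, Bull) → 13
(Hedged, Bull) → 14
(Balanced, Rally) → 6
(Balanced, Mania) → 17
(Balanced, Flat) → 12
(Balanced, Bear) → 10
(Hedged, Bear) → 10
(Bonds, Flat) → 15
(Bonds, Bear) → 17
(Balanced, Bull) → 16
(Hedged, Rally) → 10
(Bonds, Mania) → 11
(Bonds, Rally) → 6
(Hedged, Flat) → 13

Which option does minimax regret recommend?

Column bests: Bear=17, Flat=15, Bull=16, Rally=10, Mania=17.
Balanced regrets: 7, 3, 0, 4, 0 → max 7
Hedged regrets: 7, 2, 2, 0, 11 → max 11
Bonds regrets: 0, 0, 3, 4, 6 → max 6
Smallest max regret = 6 → Bonds.

Bonds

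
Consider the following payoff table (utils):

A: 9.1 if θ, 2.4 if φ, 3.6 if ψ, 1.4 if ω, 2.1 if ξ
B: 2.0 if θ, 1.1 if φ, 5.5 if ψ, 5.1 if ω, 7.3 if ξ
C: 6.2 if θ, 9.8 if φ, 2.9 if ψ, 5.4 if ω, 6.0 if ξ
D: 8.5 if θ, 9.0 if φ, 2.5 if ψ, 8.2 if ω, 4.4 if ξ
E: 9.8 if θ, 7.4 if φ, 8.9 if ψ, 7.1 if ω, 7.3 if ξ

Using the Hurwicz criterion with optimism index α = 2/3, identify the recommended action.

E

A: 2/3·9.1 + 1/3·1.4 = 98/15
B: 2/3·7.3 + 1/3·1.1 = 157/30
C: 2/3·9.8 + 1/3·2.9 = 7.5
D: 2/3·9.0 + 1/3·2.5 = 41/6
E: 2/3·9.8 + 1/3·7.1 = 8.9
Highest Hurwicz score = 8.9 → E.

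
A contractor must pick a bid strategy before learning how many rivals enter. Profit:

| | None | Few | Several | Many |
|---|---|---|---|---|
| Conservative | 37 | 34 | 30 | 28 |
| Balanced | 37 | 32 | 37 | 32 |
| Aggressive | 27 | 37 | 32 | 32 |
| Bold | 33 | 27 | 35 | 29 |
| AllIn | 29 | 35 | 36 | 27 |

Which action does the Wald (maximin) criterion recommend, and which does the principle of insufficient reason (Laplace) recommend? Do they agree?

Row minima: Conservative=28, Balanced=32, Aggressive=27, Bold=27, AllIn=27
Best worst-case = 32 → Balanced.
Row averages: Conservative=32.25, Balanced=34.5, Aggressive=32, Bold=31, AllIn=31.75
Highest average = 34.5 → Balanced.

maximin → Balanced; laplace → Balanced (agree)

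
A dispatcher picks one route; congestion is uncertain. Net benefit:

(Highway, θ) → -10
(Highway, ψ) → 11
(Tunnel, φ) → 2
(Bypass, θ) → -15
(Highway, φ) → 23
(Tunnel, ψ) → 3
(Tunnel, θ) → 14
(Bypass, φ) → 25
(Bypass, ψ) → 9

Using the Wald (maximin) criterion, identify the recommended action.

Tunnel

Row minima: Tunnel=2, Bypass=-15, Highway=-10
Best worst-case = 2 → Tunnel.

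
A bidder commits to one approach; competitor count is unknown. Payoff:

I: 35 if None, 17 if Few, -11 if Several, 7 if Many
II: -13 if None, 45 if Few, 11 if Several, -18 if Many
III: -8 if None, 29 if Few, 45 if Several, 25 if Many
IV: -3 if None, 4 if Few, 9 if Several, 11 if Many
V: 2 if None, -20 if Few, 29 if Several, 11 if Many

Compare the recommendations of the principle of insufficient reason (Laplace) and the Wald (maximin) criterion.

Row averages: I=12, II=6.25, III=22.75, IV=5.25, V=5.5
Highest average = 22.75 → III.
Row minima: I=-11, II=-18, III=-8, IV=-3, V=-20
Best worst-case = -3 → IV.

laplace → III; maximin → IV (disagree)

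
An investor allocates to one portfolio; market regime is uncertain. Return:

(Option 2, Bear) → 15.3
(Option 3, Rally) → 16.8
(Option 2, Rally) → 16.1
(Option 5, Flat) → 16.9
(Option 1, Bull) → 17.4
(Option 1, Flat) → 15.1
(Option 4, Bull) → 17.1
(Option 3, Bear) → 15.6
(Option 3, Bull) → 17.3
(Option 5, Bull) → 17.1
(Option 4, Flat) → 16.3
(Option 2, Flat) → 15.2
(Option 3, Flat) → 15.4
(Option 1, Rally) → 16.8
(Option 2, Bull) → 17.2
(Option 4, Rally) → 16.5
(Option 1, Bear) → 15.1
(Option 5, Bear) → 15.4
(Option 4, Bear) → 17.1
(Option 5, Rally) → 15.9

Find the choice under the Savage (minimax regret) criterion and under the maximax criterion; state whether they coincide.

minimax regret → Option 4; maximax → Option 1 (disagree)

Column bests: Bear=17.1, Flat=16.9, Bull=17.4, Rally=16.8.
Option 1 regrets: 2.0, 1.8, 0.0, 0.0 → max 2.0
Option 2 regrets: 1.8, 1.7, 0.2, 0.7 → max 1.8
Option 3 regrets: 1.5, 1.5, 0.1, 0.0 → max 1.5
Option 4 regrets: 0.0, 0.6, 0.3, 0.3 → max 0.6
Option 5 regrets: 1.7, 0.0, 0.3, 0.9 → max 1.7
Smallest max regret = 0.6 → Option 4.
Row maxima: Option 1=17.4, Option 2=17.2, Option 3=17.3, Option 4=17.1, Option 5=17.1
Best best-case = 17.4 → Option 1.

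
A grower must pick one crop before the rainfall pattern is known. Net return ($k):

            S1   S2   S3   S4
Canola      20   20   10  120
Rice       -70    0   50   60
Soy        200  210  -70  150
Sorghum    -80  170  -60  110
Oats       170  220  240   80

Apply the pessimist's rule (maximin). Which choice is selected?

Row minima: Canola=10, Rice=-70, Soy=-70, Sorghum=-80, Oats=80
Best worst-case = 80 → Oats.

Oats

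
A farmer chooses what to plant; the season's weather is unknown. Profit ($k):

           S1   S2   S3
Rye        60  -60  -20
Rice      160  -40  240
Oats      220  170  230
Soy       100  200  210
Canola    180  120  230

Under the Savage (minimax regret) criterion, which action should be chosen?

Oats

Column bests: S1=220, S2=200, S3=240.
Rye regrets: 160, 260, 260 → max 260
Rice regrets: 60, 240, 0 → max 240
Oats regrets: 0, 30, 10 → max 30
Soy regrets: 120, 0, 30 → max 120
Canola regrets: 40, 80, 10 → max 80
Smallest max regret = 30 → Oats.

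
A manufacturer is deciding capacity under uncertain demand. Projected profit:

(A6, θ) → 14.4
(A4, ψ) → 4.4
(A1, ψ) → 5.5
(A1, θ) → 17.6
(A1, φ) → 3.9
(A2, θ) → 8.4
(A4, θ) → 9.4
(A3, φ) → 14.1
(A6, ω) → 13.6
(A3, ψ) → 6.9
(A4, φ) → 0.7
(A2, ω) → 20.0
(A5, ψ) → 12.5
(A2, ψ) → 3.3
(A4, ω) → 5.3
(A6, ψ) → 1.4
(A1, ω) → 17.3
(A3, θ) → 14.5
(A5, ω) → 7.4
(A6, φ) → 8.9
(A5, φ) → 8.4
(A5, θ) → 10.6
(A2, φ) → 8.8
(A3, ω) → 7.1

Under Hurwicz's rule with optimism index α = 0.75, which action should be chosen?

A1: 0.75·17.6 + 0.25·3.9 = 14.175
A2: 0.75·20.0 + 0.25·3.3 = 15.825
A3: 0.75·14.5 + 0.25·6.9 = 12.6
A4: 0.75·9.4 + 0.25·0.7 = 7.225
A5: 0.75·12.5 + 0.25·7.4 = 11.225
A6: 0.75·14.4 + 0.25·1.4 = 11.15
Highest Hurwicz score = 15.825 → A2.

A2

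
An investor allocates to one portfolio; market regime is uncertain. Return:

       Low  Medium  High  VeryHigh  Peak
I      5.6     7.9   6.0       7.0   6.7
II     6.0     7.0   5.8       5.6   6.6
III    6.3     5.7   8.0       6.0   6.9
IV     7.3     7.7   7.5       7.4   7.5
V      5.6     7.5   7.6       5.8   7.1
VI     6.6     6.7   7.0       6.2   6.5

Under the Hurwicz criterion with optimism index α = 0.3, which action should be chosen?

IV

I: 0.3·7.9 + 0.7·5.6 = 6.29
II: 0.3·7.0 + 0.7·5.6 = 6.02
III: 0.3·8.0 + 0.7·5.7 = 6.39
IV: 0.3·7.7 + 0.7·7.3 = 7.42
V: 0.3·7.6 + 0.7·5.6 = 6.2
VI: 0.3·7.0 + 0.7·6.2 = 6.44
Highest Hurwicz score = 7.42 → IV.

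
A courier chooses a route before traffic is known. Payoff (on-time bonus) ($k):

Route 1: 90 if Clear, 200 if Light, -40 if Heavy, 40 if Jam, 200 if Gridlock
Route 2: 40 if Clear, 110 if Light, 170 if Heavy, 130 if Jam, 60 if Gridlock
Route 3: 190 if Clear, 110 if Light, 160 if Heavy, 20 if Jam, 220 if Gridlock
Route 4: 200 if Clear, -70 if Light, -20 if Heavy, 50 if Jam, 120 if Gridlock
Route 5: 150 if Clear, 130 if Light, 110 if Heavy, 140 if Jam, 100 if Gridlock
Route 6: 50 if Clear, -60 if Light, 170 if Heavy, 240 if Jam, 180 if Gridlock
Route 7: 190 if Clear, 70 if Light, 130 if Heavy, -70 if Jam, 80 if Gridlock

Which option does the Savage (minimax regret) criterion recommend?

Route 5

Column bests: Clear=200, Light=200, Heavy=170, Jam=240, Gridlock=220.
Route 1 regrets: 110, 0, 210, 200, 20 → max 210
Route 2 regrets: 160, 90, 0, 110, 160 → max 160
Route 3 regrets: 10, 90, 10, 220, 0 → max 220
Route 4 regrets: 0, 270, 190, 190, 100 → max 270
Route 5 regrets: 50, 70, 60, 100, 120 → max 120
Route 6 regrets: 150, 260, 0, 0, 40 → max 260
Route 7 regrets: 10, 130, 40, 310, 140 → max 310
Smallest max regret = 120 → Route 5.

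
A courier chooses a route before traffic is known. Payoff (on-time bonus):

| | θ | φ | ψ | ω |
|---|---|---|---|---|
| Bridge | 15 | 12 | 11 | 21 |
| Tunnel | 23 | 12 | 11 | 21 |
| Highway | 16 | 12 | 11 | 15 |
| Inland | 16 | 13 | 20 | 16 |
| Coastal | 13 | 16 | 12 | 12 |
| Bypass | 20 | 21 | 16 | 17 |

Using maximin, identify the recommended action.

Bypass

Row minima: Bridge=11, Tunnel=11, Highway=11, Inland=13, Coastal=12, Bypass=16
Best worst-case = 16 → Bypass.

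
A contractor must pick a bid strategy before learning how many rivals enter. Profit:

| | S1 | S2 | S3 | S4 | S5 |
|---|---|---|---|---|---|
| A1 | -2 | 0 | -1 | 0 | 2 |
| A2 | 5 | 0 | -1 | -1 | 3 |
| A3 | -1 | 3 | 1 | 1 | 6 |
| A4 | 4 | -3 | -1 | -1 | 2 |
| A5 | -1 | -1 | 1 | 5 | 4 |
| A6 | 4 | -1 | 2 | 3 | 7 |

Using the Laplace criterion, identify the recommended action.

A6

Row averages: A1=-0.2, A2=1.2, A3=2, A4=0.2, A5=1.6, A6=3
Highest average = 3 → A6.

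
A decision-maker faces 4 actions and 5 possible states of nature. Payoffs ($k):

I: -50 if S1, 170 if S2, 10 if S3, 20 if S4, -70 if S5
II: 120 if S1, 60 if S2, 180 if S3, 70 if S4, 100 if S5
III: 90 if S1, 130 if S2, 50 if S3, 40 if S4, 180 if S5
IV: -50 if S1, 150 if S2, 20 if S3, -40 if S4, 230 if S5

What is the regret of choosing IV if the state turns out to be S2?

20

Best payoff under S2 is 170.
Regret = 170 − 150 = 20.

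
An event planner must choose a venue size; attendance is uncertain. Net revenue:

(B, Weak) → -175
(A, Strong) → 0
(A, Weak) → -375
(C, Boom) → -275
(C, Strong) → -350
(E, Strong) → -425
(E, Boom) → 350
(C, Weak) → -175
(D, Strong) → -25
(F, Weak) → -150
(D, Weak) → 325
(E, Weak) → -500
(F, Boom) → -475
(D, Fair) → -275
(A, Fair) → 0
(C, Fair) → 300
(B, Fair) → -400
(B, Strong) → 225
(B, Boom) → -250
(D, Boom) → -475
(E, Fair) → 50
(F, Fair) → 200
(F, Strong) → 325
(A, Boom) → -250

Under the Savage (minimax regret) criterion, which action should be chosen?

C

Column bests: Weak=325, Fair=300, Strong=325, Boom=350.
A regrets: 700, 300, 325, 600 → max 700
B regrets: 500, 700, 100, 600 → max 700
C regrets: 500, 0, 675, 625 → max 675
D regrets: 0, 575, 350, 825 → max 825
E regrets: 825, 250, 750, 0 → max 825
F regrets: 475, 100, 0, 825 → max 825
Smallest max regret = 675 → C.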